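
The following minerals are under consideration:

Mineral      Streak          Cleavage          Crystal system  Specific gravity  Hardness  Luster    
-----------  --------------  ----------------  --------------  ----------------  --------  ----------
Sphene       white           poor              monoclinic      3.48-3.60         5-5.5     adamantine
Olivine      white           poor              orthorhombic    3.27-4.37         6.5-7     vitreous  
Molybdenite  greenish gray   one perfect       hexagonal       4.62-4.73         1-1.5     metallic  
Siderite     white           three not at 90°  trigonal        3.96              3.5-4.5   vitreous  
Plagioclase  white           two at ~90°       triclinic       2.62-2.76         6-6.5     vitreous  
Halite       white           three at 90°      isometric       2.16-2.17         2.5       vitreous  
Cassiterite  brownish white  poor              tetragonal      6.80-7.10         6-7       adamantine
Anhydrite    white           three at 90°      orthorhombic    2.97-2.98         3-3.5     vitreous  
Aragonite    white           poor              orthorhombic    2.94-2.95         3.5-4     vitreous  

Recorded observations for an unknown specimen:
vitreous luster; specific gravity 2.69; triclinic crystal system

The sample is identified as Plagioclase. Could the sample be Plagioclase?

Vitreous luster — fits Plagioclase (vitreous luster).
Specific gravity 2.69 — fits Plagioclase (SG 2.62-2.76).
Triclinic crystal system — fits Plagioclase (triclinic system).
All observations are consistent with the tabulated values for Plagioclase.

Yes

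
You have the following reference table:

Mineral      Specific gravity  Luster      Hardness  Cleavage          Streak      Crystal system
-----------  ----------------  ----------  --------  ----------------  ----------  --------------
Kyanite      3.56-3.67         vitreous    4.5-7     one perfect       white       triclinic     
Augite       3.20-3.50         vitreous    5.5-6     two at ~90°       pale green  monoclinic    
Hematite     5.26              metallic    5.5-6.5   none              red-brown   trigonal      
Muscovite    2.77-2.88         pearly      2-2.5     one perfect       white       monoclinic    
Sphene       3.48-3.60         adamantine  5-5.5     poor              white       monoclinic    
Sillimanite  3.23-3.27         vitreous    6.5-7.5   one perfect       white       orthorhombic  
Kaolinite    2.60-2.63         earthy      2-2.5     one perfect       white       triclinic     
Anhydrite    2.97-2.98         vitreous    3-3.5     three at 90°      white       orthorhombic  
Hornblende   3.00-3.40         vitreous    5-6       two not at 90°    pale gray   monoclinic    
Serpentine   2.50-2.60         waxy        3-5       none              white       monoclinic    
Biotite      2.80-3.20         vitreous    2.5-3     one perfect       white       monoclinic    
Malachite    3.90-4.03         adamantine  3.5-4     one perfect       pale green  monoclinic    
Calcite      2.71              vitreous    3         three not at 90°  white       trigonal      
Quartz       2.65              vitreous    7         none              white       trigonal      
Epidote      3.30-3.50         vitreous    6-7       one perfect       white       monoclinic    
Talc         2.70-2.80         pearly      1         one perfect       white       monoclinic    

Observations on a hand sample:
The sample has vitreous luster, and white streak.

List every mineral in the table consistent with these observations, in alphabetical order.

Anhydrite, Biotite, Calcite, Epidote, Kyanite, Quartz, Sillimanite

Vitreous luster — Kyanite, Augite, Sillimanite, Anhydrite, Hornblende, Biotite, Calcite, Quartz, Epidote remain.
White streak rules out Augite, Hornblende.
Remaining candidates: Anhydrite, Biotite, Calcite, Epidote, Kyanite, Quartz, Sillimanite.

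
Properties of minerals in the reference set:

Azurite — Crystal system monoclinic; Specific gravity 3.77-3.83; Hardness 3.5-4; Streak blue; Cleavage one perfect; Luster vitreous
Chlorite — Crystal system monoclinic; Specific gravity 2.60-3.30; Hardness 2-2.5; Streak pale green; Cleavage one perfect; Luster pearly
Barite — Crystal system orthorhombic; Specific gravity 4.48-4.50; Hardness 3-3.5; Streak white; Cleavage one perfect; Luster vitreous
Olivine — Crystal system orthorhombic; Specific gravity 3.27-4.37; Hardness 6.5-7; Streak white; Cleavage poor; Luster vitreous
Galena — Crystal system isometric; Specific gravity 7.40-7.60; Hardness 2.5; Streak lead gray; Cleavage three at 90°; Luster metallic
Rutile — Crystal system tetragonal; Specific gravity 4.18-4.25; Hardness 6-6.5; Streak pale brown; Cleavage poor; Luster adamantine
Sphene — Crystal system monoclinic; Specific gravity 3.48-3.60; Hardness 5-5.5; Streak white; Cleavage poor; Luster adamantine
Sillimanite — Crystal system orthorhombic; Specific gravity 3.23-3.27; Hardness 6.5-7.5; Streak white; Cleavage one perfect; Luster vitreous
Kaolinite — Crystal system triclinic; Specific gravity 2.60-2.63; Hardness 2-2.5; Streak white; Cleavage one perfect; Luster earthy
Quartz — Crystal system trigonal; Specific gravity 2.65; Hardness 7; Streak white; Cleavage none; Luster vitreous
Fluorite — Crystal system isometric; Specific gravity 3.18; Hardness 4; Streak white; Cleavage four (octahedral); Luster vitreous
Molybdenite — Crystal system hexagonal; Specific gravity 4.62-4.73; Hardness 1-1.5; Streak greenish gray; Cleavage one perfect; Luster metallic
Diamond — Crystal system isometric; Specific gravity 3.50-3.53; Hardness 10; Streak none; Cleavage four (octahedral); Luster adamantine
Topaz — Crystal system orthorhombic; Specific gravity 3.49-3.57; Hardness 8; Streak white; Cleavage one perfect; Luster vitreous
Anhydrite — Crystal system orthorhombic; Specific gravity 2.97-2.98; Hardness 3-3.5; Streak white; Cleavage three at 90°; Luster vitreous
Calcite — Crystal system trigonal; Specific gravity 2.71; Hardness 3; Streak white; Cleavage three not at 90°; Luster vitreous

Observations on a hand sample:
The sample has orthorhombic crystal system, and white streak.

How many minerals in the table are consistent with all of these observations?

Orthorhombic crystal system — narrows the field to Barite, Olivine, Sillimanite, Topaz, Anhydrite.
White streak — all remaining candidates fit.
The minerals that satisfy all observations are Anhydrite, Barite, Olivine, Sillimanite, Topaz.
That is 5 minerals.

5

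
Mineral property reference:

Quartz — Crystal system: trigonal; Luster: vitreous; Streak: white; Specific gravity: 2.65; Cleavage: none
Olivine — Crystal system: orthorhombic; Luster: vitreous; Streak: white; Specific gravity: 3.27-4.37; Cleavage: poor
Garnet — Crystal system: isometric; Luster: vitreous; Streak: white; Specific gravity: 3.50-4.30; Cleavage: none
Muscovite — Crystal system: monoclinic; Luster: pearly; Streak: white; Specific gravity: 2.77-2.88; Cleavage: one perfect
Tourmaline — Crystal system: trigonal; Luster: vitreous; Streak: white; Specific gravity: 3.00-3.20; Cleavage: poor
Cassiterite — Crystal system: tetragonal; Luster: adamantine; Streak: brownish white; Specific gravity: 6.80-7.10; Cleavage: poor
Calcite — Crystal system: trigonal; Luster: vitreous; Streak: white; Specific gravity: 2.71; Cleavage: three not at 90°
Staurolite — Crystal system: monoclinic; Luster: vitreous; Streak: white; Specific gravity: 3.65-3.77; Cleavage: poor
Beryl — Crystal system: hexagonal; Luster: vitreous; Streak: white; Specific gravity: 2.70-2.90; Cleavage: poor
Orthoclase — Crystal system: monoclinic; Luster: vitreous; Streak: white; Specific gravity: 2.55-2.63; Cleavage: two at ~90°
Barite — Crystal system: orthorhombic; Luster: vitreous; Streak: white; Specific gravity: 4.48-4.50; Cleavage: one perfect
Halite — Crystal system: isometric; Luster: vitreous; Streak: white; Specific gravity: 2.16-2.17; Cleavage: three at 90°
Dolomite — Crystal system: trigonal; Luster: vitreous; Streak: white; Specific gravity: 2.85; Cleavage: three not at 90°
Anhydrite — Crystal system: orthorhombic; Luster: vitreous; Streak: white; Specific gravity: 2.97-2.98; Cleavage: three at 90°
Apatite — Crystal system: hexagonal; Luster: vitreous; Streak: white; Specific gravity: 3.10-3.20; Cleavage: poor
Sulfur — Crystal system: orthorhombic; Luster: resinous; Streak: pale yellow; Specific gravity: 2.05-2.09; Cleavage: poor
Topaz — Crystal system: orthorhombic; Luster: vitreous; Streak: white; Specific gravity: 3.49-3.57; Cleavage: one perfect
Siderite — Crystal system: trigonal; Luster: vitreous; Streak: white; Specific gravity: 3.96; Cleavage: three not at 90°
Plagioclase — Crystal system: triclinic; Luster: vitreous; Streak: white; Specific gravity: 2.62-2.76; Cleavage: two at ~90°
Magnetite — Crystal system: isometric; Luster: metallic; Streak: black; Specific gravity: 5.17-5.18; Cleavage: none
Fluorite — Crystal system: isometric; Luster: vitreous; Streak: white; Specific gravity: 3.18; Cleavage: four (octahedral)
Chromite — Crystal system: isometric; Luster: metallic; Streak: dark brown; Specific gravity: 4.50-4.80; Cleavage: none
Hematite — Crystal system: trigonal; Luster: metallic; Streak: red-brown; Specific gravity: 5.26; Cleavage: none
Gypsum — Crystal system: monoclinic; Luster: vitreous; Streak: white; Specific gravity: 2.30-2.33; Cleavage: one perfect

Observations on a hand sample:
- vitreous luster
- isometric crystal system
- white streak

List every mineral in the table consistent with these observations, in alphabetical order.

Fluorite, Garnet, Halite

Vitreous luster is inconsistent with Muscovite, Cassiterite, Sulfur, Magnetite, Chromite, Hematite.
Isometric crystal system — leaves Garnet, Halite, Fluorite.
White streak — all remaining candidates fit.
Consistent with every observation: Fluorite, Garnet, Halite.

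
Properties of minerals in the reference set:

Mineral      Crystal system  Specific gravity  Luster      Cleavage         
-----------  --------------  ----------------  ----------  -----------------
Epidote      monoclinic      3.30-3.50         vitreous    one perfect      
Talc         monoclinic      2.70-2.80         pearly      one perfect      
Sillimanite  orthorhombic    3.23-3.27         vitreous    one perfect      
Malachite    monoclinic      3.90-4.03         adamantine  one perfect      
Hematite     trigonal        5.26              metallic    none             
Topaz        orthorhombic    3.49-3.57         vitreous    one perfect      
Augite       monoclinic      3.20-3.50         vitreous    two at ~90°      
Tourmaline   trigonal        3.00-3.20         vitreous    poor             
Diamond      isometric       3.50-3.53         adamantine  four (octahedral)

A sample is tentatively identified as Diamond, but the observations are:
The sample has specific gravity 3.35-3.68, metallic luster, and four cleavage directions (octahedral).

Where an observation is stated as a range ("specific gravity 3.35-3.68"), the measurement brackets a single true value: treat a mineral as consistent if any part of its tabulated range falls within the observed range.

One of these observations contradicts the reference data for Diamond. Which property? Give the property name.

Specific gravity 3.35-3.68: Diamond has SG 3.50-3.53 — matches.
Metallic luster: Diamond has adamantine luster — inconsistent.
Four cleavage directions (octahedral): Diamond has cleavage four (octahedral) — matches.
Only the luster is inconsistent.

luster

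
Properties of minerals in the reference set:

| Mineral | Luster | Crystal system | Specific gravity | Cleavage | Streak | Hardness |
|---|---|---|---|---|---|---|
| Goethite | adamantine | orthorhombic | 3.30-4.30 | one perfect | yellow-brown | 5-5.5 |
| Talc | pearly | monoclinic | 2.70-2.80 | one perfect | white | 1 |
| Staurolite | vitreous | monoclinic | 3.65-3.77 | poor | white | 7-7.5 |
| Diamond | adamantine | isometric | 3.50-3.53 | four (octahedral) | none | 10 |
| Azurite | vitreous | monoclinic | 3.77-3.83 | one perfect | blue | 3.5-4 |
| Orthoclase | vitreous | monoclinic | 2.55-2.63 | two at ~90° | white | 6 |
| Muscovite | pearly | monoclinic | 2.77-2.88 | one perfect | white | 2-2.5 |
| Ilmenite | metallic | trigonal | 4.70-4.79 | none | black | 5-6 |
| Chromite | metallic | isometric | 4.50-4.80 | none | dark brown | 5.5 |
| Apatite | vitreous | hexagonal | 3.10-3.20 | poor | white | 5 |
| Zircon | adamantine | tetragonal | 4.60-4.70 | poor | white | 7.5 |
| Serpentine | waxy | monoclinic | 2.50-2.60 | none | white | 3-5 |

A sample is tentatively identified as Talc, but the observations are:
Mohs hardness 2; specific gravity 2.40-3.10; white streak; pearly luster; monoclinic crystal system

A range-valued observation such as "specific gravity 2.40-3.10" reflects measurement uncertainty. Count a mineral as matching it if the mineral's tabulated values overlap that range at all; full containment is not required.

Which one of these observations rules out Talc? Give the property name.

Mohs hardness 2: Talc has hardness 1 — outside the reference range.
Specific gravity 2.40-3.10: Talc has SG 2.70-2.80 — within range.
White streak: Talc has white streak — within range.
Pearly luster: Talc has pearly luster — within range.
Monoclinic crystal system: Talc has monoclinic system — within range.
Everything matches except the hardness.

hardness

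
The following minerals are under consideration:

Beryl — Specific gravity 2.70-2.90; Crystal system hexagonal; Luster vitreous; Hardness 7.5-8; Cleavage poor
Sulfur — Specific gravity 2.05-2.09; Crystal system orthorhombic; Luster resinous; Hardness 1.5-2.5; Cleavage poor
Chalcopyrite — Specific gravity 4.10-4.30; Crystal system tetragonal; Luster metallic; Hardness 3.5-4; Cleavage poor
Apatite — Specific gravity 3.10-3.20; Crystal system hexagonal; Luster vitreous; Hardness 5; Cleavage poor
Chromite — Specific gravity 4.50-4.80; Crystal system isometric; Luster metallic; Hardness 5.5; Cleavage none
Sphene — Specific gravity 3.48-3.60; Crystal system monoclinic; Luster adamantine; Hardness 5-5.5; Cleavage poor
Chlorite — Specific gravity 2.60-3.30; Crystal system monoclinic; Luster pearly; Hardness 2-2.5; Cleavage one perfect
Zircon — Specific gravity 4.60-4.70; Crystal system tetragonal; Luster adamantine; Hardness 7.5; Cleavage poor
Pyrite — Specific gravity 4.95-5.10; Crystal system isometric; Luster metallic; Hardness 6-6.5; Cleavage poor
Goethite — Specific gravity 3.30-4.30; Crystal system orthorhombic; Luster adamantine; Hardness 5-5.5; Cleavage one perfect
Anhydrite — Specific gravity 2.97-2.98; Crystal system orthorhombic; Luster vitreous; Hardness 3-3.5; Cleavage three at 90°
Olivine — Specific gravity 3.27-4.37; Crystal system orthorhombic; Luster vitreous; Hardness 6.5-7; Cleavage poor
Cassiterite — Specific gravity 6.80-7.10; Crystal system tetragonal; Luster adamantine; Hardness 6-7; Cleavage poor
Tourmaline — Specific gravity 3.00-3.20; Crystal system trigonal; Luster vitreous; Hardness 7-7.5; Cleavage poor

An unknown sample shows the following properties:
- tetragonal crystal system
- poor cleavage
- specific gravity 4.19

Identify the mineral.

Tetragonal crystal system: leaves Chalcopyrite, Zircon, Cassiterite.
Poor cleavage: no further eliminations.
Specific gravity 4.19: narrows the field to Chalcopyrite.
The only mineral consistent with every observation is Chalcopyrite.

Chalcopyrite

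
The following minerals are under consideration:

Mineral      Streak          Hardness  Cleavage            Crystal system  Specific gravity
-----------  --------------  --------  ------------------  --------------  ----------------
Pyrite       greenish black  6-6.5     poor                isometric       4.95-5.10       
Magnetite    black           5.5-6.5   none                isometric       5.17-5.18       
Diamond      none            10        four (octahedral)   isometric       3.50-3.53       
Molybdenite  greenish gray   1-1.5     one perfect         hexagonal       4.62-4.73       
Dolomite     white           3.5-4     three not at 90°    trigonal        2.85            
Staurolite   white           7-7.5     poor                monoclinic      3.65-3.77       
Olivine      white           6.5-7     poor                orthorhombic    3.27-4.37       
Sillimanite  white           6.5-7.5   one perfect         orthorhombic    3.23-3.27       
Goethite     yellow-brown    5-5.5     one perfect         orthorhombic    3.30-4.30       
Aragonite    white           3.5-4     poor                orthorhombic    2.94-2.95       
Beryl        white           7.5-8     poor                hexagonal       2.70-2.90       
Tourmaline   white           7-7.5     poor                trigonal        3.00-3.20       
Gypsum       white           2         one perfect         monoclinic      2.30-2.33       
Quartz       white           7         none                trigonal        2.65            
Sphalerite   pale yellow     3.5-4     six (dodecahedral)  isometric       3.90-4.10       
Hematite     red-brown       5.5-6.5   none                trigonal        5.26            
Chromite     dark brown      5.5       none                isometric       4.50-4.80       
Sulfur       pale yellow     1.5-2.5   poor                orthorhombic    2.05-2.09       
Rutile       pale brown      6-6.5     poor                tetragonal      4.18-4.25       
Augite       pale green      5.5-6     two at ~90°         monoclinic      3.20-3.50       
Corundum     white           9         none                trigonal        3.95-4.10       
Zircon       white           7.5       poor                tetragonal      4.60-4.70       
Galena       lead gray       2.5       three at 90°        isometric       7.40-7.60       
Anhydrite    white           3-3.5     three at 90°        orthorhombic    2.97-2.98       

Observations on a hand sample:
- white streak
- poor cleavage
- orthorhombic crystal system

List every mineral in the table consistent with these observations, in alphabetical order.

Aragonite, Olivine

White streak: only Dolomite, Staurolite, Olivine, Sillimanite, Aragonite, Beryl, Tourmaline, Gypsum, Quartz, Corundum, Zircon, Anhydrite remain.
Poor cleavage excludes Dolomite, Sillimanite, Gypsum, Quartz, Corundum, Anhydrite.
Orthorhombic crystal system: narrows the field to Olivine, Aragonite.
Remaining candidates: Aragonite, Olivine.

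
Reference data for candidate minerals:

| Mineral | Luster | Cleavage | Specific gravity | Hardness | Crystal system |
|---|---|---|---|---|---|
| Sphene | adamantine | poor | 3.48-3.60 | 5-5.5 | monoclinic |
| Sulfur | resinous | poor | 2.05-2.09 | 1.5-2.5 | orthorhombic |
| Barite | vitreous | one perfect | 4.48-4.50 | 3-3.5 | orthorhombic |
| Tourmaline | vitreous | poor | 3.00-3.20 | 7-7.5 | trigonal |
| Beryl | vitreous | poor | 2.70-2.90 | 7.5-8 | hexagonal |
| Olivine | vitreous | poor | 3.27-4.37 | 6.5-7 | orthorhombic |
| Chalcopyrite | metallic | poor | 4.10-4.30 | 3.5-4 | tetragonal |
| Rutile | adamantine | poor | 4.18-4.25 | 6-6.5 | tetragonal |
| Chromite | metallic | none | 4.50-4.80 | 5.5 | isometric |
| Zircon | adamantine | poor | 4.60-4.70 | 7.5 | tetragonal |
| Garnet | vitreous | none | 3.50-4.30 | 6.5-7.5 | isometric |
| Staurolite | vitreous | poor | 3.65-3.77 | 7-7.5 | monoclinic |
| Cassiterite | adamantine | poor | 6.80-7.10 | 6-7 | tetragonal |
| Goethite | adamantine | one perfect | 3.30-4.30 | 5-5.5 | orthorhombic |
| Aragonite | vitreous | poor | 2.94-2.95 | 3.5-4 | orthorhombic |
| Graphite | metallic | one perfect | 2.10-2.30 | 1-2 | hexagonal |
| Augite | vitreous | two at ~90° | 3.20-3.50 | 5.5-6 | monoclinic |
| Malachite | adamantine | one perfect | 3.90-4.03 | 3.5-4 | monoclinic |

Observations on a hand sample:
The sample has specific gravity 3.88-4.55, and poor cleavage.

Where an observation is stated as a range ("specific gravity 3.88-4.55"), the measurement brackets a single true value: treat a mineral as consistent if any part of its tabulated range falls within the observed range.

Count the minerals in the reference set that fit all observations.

3

Specific gravity 3.88-4.55: only Barite, Olivine, Chalcopyrite, Rutile, Chromite, Garnet, Goethite, Malachite remain.
Poor cleavage: narrows the field to Olivine, Chalcopyrite, Rutile.
The minerals that satisfy all observations are Chalcopyrite, Olivine, Rutile.
That is 3 minerals.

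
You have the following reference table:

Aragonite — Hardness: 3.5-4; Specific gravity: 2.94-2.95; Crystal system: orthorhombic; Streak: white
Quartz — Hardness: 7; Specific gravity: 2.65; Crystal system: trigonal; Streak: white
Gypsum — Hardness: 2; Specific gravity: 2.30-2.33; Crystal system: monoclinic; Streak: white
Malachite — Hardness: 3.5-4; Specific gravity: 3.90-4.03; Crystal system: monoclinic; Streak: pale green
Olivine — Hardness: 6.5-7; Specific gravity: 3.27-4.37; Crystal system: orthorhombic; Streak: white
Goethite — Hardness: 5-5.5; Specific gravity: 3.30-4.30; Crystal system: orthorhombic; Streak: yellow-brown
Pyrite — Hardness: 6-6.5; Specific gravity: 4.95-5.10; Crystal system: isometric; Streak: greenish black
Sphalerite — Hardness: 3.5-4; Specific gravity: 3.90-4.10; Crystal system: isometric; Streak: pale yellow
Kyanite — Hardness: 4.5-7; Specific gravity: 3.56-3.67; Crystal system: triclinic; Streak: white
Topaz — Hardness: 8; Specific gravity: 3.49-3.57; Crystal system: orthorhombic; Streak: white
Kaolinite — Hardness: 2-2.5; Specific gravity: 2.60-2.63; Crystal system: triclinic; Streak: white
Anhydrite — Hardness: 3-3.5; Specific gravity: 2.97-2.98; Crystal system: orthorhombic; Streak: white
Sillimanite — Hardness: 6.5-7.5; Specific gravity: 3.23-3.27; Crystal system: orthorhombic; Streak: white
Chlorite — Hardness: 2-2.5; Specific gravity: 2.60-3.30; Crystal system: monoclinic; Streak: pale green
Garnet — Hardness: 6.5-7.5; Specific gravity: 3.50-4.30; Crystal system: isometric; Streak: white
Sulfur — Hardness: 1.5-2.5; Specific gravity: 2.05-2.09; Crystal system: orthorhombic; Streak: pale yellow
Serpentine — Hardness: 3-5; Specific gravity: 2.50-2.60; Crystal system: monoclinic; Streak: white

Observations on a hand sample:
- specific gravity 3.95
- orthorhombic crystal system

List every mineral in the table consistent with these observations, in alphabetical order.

Goethite, Olivine

Specific gravity 3.95: only Malachite, Olivine, Goethite, Sphalerite, Garnet remain.
Orthorhombic crystal system: narrows the field to Olivine, Goethite.
Remaining candidates: Goethite, Olivine.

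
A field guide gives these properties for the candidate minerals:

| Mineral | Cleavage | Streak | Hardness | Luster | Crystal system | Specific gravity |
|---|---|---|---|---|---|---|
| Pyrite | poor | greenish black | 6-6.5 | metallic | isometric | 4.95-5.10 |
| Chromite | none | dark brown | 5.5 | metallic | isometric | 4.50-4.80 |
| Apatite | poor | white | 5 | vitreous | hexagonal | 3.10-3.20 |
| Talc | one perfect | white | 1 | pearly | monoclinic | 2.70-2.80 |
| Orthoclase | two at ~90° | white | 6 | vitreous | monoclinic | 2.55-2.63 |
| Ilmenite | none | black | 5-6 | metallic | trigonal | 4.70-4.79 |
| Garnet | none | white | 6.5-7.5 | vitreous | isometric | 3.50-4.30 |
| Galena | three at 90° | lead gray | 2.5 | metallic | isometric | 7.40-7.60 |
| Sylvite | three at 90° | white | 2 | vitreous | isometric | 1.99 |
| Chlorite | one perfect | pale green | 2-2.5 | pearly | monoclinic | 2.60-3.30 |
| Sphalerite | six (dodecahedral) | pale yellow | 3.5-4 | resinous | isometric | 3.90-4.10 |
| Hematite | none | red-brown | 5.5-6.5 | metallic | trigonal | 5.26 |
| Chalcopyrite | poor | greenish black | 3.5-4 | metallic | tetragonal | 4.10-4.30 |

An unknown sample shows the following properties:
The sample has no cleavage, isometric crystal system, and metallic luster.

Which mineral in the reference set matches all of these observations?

Chromite

No cleavage — only Chromite, Ilmenite, Garnet, Hematite remain.
Isometric crystal system excludes Ilmenite, Hematite.
Metallic luster eliminates Garnet.
Only Chromite satisfies all observations.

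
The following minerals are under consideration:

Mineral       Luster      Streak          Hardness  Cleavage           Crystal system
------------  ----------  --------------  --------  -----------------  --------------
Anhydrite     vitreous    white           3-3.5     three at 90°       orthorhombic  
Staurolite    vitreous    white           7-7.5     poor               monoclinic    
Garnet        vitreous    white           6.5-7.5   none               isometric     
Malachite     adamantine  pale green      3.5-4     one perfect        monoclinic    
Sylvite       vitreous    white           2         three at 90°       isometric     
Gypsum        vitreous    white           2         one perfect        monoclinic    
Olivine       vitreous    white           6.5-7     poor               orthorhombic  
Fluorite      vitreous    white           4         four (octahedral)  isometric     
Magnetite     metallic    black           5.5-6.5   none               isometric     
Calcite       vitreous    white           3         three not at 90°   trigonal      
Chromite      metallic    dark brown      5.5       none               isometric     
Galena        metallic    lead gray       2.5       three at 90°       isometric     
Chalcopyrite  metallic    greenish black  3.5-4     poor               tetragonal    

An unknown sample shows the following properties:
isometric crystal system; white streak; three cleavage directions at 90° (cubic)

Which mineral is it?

Sylvite

Isometric crystal system — narrows the field to Garnet, Sylvite, Fluorite, Magnetite, Chromite, Galena.
White streak excludes Magnetite, Chromite, Galena.
Three cleavage directions at 90° (cubic) — narrows the field to Sylvite.
Sylvite is the sole remaining match.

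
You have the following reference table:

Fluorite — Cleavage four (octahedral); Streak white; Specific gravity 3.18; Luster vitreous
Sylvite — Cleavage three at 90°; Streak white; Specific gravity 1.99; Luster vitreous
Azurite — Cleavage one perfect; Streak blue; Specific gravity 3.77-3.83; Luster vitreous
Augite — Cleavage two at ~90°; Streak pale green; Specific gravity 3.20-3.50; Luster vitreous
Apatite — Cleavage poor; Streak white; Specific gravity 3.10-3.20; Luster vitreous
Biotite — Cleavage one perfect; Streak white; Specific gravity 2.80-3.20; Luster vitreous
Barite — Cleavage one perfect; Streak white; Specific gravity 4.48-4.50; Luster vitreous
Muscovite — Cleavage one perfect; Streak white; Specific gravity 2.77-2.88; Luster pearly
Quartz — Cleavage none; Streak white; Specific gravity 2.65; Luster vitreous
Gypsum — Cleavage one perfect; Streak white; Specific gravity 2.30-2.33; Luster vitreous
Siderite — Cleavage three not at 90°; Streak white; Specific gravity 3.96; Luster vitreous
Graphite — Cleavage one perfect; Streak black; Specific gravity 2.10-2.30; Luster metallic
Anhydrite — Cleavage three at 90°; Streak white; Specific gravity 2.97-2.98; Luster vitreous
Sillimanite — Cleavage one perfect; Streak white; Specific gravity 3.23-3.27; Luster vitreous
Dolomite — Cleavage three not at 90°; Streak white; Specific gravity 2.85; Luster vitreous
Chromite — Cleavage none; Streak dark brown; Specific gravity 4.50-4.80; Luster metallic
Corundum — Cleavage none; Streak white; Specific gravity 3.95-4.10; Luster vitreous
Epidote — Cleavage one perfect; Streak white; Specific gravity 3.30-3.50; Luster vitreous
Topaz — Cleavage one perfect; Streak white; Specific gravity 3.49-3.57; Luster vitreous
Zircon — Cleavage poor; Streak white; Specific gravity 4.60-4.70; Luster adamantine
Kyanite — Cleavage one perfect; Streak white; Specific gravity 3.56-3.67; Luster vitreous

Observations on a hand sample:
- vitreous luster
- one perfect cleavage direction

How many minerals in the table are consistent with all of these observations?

Vitreous luster rules out Muscovite, Graphite, Chromite, Zircon.
One perfect cleavage direction: Azurite, Biotite, Barite, Gypsum, Sillimanite, Epidote, Topaz, Kyanite remain.
The minerals that satisfy all observations are Azurite, Barite, Biotite, Epidote, Gypsum, Kyanite, Sillimanite, Topaz.
That is 8 minerals.

8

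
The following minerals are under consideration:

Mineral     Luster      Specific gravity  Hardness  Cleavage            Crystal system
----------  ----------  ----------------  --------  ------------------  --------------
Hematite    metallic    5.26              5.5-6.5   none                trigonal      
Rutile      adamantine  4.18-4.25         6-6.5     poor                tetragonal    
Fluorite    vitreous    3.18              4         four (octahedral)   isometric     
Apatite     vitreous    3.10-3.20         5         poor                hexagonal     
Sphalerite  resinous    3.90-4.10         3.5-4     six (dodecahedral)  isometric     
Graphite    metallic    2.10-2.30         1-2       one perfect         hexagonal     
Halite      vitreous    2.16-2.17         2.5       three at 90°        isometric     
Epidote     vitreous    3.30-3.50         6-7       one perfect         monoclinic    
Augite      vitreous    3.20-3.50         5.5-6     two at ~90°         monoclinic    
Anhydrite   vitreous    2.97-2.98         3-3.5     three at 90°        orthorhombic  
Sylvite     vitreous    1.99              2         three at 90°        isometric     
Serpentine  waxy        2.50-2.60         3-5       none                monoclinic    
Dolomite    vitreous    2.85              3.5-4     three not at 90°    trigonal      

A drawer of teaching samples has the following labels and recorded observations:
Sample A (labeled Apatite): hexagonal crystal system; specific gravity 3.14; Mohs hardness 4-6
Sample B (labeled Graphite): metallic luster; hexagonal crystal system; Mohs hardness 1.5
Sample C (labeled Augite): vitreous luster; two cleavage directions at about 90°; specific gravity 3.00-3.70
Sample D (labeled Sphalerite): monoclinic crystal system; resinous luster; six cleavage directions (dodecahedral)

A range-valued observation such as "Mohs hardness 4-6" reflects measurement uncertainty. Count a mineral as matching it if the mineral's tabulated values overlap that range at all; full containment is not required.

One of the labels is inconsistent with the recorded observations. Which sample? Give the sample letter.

D

Sample A: all recorded properties match Apatite.
Sample B: all recorded properties match Graphite.
Sample C: all recorded properties match Augite.
Sample D: Sphalerite has isometric system, but the record shows monoclinic crystal system — this label is wrong.
Only sample D is inconsistent with its label.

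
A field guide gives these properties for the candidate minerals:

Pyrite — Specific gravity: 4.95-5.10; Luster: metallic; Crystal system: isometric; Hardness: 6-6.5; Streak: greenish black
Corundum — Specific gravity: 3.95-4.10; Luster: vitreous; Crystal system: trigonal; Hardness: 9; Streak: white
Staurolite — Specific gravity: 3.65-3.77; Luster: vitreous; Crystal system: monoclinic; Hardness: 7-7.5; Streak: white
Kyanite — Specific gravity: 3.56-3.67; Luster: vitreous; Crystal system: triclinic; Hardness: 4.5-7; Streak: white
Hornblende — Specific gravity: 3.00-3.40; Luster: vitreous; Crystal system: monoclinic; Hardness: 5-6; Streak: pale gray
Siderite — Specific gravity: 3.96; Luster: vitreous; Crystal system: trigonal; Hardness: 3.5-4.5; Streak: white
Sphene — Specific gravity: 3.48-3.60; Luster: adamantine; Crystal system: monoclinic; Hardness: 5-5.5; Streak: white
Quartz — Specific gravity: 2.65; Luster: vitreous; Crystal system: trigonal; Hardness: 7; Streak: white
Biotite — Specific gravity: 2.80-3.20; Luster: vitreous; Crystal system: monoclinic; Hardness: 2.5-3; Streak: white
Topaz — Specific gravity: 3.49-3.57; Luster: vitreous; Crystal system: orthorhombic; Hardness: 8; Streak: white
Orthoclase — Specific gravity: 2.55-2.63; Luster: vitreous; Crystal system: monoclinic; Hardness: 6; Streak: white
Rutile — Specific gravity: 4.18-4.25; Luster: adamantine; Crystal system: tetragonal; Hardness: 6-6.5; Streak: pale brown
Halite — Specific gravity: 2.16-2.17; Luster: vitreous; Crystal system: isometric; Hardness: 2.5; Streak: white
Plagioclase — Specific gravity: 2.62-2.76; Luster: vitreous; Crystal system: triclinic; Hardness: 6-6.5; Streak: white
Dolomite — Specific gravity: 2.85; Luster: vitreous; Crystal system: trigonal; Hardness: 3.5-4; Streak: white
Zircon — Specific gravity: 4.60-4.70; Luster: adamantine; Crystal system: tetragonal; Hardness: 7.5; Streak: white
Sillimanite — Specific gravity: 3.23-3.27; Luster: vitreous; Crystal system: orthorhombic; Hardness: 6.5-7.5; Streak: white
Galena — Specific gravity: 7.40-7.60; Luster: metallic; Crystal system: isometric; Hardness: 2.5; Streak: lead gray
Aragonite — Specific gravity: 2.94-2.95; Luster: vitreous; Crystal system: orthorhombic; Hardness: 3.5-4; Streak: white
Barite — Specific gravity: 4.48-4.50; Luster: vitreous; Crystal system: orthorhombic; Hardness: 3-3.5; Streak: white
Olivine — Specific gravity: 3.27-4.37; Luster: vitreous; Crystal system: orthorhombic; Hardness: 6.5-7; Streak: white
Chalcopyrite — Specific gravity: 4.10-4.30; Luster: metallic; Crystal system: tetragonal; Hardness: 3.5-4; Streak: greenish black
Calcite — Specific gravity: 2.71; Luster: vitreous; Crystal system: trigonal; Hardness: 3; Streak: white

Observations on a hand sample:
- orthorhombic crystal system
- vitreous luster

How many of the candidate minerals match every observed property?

5

Orthorhombic crystal system — narrows the field to Topaz, Sillimanite, Aragonite, Barite, Olivine.
Vitreous luster — no further eliminations.
The minerals that satisfy all observations are Aragonite, Barite, Olivine, Sillimanite, Topaz.
That is 5 minerals.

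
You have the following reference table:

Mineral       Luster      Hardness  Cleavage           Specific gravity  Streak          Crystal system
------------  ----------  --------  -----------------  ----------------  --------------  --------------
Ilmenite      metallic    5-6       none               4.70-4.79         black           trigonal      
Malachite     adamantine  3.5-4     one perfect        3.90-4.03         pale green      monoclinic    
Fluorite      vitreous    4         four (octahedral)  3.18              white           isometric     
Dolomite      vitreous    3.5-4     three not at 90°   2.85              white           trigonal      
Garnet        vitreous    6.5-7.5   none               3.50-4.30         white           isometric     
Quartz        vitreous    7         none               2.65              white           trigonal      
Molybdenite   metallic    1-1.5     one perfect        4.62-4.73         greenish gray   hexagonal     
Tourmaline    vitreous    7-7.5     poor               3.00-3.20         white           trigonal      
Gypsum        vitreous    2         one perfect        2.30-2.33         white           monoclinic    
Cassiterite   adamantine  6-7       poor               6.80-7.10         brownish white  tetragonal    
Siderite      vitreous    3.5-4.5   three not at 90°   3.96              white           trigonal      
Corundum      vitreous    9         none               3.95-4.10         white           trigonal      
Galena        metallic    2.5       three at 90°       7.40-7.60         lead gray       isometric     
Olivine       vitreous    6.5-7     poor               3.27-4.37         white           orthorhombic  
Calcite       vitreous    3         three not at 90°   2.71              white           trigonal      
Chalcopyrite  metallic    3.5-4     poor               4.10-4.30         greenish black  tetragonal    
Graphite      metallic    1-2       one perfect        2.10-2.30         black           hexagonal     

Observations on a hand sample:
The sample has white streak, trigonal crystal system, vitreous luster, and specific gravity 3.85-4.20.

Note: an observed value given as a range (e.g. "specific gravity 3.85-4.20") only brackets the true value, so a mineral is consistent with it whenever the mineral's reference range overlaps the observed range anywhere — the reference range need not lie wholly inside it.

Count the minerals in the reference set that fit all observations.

2

White streak — only Fluorite, Dolomite, Garnet, Quartz, Tourmaline, Gypsum, Siderite, Corundum, Olivine, Calcite remain.
Trigonal crystal system eliminates Fluorite, Garnet, Gypsum, Olivine.
Vitreous luster — every remaining candidate is consistent.
Specific gravity 3.85-4.20 — narrows the field to Siderite, Corundum.
The minerals that satisfy all observations are Corundum, Siderite.
That is 2 minerals.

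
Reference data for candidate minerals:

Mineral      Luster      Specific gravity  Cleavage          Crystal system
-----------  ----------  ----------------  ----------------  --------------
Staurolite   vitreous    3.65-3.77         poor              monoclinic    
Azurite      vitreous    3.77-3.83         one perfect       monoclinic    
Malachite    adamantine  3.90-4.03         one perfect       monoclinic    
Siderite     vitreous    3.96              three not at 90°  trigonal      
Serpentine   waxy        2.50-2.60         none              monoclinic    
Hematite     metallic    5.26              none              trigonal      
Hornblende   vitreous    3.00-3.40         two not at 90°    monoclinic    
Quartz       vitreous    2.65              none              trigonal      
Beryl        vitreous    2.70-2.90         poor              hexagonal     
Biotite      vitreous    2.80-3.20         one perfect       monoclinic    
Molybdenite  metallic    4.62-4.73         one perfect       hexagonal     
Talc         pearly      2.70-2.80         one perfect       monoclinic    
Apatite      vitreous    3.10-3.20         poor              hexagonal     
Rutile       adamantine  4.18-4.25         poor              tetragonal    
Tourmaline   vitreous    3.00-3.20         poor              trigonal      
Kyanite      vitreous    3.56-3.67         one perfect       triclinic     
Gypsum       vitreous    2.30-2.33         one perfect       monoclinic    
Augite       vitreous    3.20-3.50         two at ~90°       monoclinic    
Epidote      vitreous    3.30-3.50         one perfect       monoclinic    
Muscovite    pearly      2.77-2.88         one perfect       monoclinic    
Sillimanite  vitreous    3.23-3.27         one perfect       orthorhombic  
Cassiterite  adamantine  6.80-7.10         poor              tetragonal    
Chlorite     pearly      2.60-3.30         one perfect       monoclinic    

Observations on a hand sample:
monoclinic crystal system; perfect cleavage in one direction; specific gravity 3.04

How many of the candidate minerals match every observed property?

2

Monoclinic crystal system: narrows the field to Staurolite, Azurite, Malachite, Serpentine, Hornblende, Biotite, Talc, Gypsum, Augite, Epidote, Muscovite, Chlorite.
Perfect cleavage in one direction excludes Staurolite, Serpentine, Hornblende, Augite.
Specific gravity 3.04: leaves Biotite, Chlorite.
The minerals that satisfy all observations are Biotite, Chlorite.
That is 2 minerals.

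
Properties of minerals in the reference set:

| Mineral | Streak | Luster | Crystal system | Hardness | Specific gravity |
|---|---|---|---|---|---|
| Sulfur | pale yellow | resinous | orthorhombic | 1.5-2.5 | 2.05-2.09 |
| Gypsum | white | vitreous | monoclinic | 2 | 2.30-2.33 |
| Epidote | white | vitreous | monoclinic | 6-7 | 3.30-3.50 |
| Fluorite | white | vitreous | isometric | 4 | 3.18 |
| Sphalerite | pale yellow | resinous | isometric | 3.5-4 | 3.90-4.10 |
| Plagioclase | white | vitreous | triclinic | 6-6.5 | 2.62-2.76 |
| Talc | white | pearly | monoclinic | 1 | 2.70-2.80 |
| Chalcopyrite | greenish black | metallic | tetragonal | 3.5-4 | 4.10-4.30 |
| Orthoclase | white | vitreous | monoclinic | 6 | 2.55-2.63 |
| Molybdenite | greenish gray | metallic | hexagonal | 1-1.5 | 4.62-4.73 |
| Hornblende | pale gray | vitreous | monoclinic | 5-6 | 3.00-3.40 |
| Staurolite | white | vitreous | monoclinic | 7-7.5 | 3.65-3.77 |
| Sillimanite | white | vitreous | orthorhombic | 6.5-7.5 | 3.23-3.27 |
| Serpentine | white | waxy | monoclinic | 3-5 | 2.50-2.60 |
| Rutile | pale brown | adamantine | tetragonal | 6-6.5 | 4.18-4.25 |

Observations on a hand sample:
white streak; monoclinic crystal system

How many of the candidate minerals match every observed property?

White streak rules out Sulfur, Sphalerite, Chalcopyrite, Molybdenite, Hornblende, Rutile.
Monoclinic crystal system rules out Fluorite, Plagioclase, Sillimanite.
Remaining candidates: Epidote, Gypsum, Orthoclase, Serpentine, Staurolite, Talc.
That is 6 minerals.

6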